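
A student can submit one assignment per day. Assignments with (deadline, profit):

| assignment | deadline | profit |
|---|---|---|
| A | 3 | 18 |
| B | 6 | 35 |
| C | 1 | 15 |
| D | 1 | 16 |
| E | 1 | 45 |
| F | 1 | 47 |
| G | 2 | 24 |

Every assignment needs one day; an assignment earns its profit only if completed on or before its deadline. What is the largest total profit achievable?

124

Profit order: F=47 E=45 B=35 G=24 A=18 D=16 C=15
Assign: F→slot 1, E skipped, B→slot 6, G→slot 2, A→slot 3, D skipped, C skipped.
Slots: [1:F] [2:G] [3:A] [6:B]
Profit = 47 + 24 + 18 + 35 = 124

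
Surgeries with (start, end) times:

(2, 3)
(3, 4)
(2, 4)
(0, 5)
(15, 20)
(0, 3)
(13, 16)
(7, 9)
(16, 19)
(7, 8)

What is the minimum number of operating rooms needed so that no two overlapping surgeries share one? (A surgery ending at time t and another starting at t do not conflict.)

Count concurrent intervals with a sweep; the peak is the room count.
Events (time:±→running): 0:+→1 0:+→2 2:+→3 2:+→4 … peak 4.

4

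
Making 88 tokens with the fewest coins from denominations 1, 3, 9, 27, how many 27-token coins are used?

Use the largest denomination that fits, subtract, and repeat.
88 − 3×27→7 − 2×3→1 − 1×1→0
Count of 27: 3

3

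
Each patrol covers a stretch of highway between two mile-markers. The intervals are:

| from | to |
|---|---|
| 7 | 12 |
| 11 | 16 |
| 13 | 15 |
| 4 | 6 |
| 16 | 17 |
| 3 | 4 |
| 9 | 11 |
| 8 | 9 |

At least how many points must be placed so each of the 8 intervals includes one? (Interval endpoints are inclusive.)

4

Sort by right endpoint; whenever an interval is uncovered, place a point at its right end.
Sorted: [3,4] [4,6] [8,9] [9,11] [7,12] [13,15] [11,16] [16,17]
{[3,4],[4,6]} hit by 4; {[8,9],[9,11],[7,12]} hit by 9; {[13,15],[11,16]} hit by 15; {[16,17]} hit by 17.
Points: 4, 9, 15, 17 (4 total).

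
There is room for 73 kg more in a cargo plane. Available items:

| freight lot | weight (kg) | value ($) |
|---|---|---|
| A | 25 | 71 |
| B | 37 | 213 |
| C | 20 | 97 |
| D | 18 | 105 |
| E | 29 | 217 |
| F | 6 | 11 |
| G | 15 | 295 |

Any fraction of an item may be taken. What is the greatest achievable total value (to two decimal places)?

Order: G (295/15=19.67) > E (217/29=7.48) > D (105/18=5.83) > B (213/37=5.76) > C (97/20=4.85) > A (71/25=2.84) > F (11/6=1.83)
Fill: take G (15 @ 295) → take E (29 @ 217) → take D (18 @ 105) → take 11/37 of B → 63.32; 73/73 used.
Total value = 680.32

680.32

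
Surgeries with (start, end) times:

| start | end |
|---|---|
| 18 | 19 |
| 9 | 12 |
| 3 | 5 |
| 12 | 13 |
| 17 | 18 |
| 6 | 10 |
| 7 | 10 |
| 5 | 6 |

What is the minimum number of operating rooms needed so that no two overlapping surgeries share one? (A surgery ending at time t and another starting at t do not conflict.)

3

Events (time:±→running): 3:+→1 5:-→0 5:+→1 6:-→0 6:+→1 7:+→2 9:+→3 … peak 3.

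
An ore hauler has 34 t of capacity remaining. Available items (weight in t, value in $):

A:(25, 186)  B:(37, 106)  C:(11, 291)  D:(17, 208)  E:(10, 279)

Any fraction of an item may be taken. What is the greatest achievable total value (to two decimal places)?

729.06

Sort by value per unit weight and fill in that order.
Ratios (sorted): E 27.90, C 26.45, D 12.24, A 7.44, B 2.86
take E (10 @ 279); take C (11 @ 291); take 13/17 of D → 159.06. Capacity used 34/34.
Total value = 729.06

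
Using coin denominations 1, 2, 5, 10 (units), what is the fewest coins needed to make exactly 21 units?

3

21 = 2×10 + 1×1
Total coins = 2 + 1 = 3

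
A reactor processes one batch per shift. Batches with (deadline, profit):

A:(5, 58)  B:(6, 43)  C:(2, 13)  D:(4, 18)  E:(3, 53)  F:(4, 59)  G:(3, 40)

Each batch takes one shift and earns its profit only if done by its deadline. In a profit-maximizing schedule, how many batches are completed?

Take jobs in profit order; each goes to the latest open slot no later than its deadline.
By profit: F(d4,59), A(d5,58), E(d3,53), B(d6,43), G(d3,40), D(d4,18), C(d2,13)
F→slot 4; A→slot 5; E→slot 3; B→slot 6; G→slot 2; D→slot 1; C skipped.
6 of 7 scheduled.

6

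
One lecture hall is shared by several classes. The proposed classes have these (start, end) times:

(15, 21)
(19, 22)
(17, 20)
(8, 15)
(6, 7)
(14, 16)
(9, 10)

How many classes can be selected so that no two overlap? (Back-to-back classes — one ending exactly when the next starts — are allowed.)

4

Sort by end time and greedily take each interval whose start is ≥ the last chosen end.
Sorted by end: (6,7)  (9,10)  (8,15)  (14,16)  (17,20)  (15,21)  (19,22)
take (6,7); take (9,10); take (14,16); take (17,20).
Selected 4 classes.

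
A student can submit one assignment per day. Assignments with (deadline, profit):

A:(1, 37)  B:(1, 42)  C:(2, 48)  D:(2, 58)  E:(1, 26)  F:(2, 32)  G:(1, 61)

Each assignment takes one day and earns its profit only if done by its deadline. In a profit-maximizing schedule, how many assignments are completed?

2

Take jobs in profit order; each goes to the latest open slot no later than its deadline.
Profit order: G=61 D=58 C=48 B=42 A=37 F=32 E=26
Assign: G→slot 1, D→slot 2, C skipped, B skipped, A skipped, F skipped, E skipped.
Slots: [1:G] [2:D]
2 of 7 scheduled.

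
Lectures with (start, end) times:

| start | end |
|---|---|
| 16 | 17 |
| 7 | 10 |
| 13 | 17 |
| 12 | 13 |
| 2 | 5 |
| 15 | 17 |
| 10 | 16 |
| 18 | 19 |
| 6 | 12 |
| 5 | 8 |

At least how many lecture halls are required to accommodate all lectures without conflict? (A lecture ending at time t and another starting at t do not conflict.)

3

Count concurrent intervals with a sweep; the peak is the room count.
starts: [2, 5, 6, 7, 10, 12, 13, 15, 16, 18]
ends:   [5, 8, 10, 12, 13, 16, 17, 17, 17, 19]
s2→1 e5→0 s5→1 s6→2 s7→3  — peak 3.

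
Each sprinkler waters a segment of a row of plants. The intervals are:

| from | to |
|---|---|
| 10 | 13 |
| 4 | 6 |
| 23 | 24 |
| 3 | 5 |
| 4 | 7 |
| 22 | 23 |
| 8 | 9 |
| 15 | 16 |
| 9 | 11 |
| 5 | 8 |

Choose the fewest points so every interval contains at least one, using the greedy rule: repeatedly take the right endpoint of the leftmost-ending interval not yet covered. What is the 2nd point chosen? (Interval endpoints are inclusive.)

Sorted: [3,5] [4,6] [4,7] [5,8] [8,9] [9,11] [10,13] [15,16] [22,23] [23,24]
{[3,5],[4,6],[4,7],[5,8]} hit by 5; {[8,9],[9,11]} hit by 9; {[10,13]} hit by 13; {[15,16]} hit by 16; {[22,23],[23,24]} hit by 23.
Points: 5, 9, 13, 16, 23 (5 total).

9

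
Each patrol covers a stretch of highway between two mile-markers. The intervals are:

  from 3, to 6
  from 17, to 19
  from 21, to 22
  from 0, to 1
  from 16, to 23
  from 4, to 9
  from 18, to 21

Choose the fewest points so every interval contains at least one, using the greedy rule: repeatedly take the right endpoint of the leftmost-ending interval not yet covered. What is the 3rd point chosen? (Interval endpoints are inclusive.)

19

Sorted: [0,1] [3,6] [4,9] [17,19] [18,21] [21,22] [16,23]
{[0,1]} hit by 1; {[3,6],[4,9]} hit by 6; {[17,19],[18,21]} hit by 19; {[21,22],[16,23]} hit by 22.
Points: 1, 6, 19, 22 (4 total).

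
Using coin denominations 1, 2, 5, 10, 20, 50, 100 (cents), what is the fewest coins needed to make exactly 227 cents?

5

227 = 2×100 + 1×20 + 1×5 + 1×2
Total coins = 2 + 1 + 1 + 1 = 5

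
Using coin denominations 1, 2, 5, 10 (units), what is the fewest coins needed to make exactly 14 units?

Greedy: take as many of the largest coin as possible, then repeat with the remainder.
14 − 1×10→4 − 2×2→0
Total coins = 1 + 2 = 3

3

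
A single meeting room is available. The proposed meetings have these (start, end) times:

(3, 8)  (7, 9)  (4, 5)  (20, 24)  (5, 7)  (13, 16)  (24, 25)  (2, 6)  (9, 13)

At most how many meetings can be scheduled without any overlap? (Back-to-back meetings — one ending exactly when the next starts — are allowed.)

7

Order by finish time; keep every interval that doesn't clash with the previous kept one.
Sorted by end: (4,5)  (2,6)  (5,7)  (3,8)  (7,9)  (9,13)  (13,16)  (20,24)  (24,25)
take (4,5); take (5,7); take (7,9); take (9,13); take (13,16); take (20,24); take (24,25).
Selected 7 meetings.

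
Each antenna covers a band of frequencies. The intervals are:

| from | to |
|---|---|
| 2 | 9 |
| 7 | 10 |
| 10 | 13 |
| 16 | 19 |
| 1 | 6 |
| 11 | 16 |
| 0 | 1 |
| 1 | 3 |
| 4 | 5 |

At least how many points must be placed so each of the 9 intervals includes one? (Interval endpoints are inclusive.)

4

Sort by right endpoint; whenever an interval is uncovered, place a point at its right end.
By right end: [0,1]  [1,3]  [4,5]  [1,6]  [2,9]  [7,10]  [10,13]  [11,16]  [16,19]
[0,1] uncovered → point at 1; [4,5] uncovered → point at 5; [7,10] uncovered → point at 10; [11,16] uncovered → point at 16.
Points: 1, 5, 10, 16 (4 total).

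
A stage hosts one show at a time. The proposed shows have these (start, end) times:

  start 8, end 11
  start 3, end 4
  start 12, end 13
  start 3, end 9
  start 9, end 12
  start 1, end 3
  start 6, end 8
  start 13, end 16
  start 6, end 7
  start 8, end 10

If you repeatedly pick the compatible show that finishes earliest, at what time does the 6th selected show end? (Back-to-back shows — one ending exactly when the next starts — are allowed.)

16

By end time: (1,3), (3,4), (6,7), (6,8), (3,9), (8,10), (8,11), (9,12), (12,13), (13,16).
Pick (1,3); next start ≥ 3 → (3,4); next start ≥ 4 → (6,7); next start ≥ 7 → (8,10); next start ≥ 10 → (12,13); next start ≥ 13 → (13,16).
Selected: (1,3) (3,4) (6,7) (8,10) (12,13) (13,16)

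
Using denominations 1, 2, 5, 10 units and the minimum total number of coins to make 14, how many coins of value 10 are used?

Greedy: take as many of the largest coin as possible, then repeat with the remainder.
14 = 1×10 + 2×2
Count of 10: 1

1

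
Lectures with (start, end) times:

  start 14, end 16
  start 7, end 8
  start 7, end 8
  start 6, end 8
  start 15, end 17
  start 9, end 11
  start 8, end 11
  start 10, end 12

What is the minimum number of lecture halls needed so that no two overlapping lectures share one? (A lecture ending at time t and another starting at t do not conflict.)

3

Events (time:±→running): 6:+→1 7:+→2 7:+→3 … peak 3.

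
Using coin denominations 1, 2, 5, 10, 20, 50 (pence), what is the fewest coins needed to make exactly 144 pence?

144 = 2×50 + 2×20 + 2×2
Total coins = 2 + 2 + 2 = 6

6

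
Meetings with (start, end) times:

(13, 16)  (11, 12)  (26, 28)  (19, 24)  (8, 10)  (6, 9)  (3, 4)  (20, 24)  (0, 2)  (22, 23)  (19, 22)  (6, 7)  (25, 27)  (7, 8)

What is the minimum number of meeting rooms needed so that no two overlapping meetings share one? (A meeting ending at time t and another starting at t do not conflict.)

3

The answer is the maximum number of intervals overlapping at any instant.
starts: [0, 3, 6, 6, 7, 8, 11, 13, 19, 19, 20, 22, 25, 26]
ends:   [2, 4, 7, 8, 9, 10, 12, 16, 22, 23, 24, 24, 27, 28]
s0→1 e2→0 s3→1 e4→0 s6→1 s6→2 e7→1 s7→2 e8→1 s8→2 e9→1 e10→0 s11→1 e12→0 s13→1 e16→0 s19→1 s19→2 s20→3  — peak 3.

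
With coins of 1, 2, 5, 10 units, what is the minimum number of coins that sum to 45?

45 − 4×10→5 − 1×5→0
Total coins = 4 + 1 = 5

5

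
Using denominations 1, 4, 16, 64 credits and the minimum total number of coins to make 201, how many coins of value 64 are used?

3

Use the largest denomination that fits, subtract, and repeat.
201 − 3×64→9 − 2×4→1 − 1×1→0
Count of 64: 3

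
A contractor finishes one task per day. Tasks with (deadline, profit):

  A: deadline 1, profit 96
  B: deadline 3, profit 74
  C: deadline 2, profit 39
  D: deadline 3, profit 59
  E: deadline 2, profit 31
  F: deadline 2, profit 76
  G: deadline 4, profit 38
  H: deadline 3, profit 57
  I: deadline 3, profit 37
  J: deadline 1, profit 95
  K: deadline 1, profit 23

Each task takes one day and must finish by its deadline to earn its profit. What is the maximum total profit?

284

Profit order: A=96 J=95 F=76 B=74 D=59 H=57 C=39 G=38 I=37 E=31 K=23
Assign: A→slot 1, J skipped, F→slot 2, B→slot 3, D skipped, H skipped, C skipped, G→slot 4, I skipped, E skipped, K skipped.
Slots: [1:A] [2:F] [3:B] [4:G]
Profit = 96 + 76 + 74 + 38 = 284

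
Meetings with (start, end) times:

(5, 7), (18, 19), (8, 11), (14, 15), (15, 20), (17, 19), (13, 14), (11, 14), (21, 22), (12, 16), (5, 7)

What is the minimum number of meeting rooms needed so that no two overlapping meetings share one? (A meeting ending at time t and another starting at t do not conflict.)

starts: [5, 5, 8, 11, 12, 13, 14, 15, 17, 18, 21]
ends:   [7, 7, 11, 14, 14, 15, 16, 19, 19, 20, 22]
s5→1 s5→2 e7→1 e7→0 s8→1 e11→0 s11→1 s12→2 s13→3  — peak 3.

3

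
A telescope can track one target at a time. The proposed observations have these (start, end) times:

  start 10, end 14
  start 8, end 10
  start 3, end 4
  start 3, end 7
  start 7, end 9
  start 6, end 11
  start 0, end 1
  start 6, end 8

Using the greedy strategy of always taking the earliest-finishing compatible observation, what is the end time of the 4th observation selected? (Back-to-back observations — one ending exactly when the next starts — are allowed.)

Sort by end time and greedily take each interval whose start is ≥ the last chosen end.
By end time: (0,1), (3,4), (3,7), (6,8), (7,9), (8,10), (6,11), (10,14).
Pick (0,1); next start ≥ 1 → (3,4); next start ≥ 4 → (6,8); next start ≥ 8 → (8,10); next start ≥ 10 → (10,14).
Selected: (0,1) (3,4) (6,8) (8,10) (10,14)

10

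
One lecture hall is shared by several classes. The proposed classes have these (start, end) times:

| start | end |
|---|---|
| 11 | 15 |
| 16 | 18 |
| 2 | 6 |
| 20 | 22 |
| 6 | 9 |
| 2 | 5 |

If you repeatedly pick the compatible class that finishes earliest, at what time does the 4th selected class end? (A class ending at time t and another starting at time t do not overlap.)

18

Order by finish time; keep every interval that doesn't clash with the previous kept one.
Sorted by end: (2,5)  (2,6)  (6,9)  (11,15)  (16,18)  (20,22)
take (2,5); take (6,9); take (11,15); take (16,18); take (20,22).
Selected: (2,5) (6,9) (11,15) (16,18) (20,22)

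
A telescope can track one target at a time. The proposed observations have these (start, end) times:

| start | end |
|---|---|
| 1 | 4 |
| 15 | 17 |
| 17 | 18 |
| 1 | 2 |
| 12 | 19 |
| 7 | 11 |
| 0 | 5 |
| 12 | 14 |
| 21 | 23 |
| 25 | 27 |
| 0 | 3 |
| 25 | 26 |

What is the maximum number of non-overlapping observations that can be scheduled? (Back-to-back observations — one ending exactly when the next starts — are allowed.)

7

By end time: (1,2), (0,3), (1,4), (0,5), (7,11), (12,14), (15,17), (17,18), (12,19), (21,23), (25,26), (25,27).
Pick (1,2); next start ≥ 2 → (7,11); next start ≥ 11 → (12,14); next start ≥ 14 → (15,17); next start ≥ 17 → (17,18); next start ≥ 18 → (21,23); next start ≥ 23 → (25,26).
Selected 7 observations.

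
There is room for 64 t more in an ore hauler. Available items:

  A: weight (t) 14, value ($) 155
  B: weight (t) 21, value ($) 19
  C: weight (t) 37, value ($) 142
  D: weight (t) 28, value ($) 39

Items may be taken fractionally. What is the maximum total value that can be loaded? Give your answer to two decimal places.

Ratios (sorted): A 11.07, C 3.84, D 1.39, B 0.90
take A (14 @ 155); take C (37 @ 142); take 13/28 of D → 18.11. Capacity used 64/64.
Total value = 315.11

315.11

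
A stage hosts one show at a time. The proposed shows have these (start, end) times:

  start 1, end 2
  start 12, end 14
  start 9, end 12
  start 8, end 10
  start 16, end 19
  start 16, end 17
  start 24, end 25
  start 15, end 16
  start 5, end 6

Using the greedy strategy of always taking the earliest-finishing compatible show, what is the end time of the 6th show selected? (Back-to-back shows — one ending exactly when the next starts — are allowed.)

17

By end time: (1,2), (5,6), (8,10), (9,12), (12,14), (15,16), (16,17), (16,19), (24,25).
Pick (1,2); next start ≥ 2 → (5,6); next start ≥ 6 → (8,10); next start ≥ 10 → (12,14); next start ≥ 14 → (15,16); next start ≥ 16 → (16,17); next start ≥ 17 → (24,25).
Selected: (1,2) (5,6) (8,10) (12,14) (15,16) (16,17) (24,25)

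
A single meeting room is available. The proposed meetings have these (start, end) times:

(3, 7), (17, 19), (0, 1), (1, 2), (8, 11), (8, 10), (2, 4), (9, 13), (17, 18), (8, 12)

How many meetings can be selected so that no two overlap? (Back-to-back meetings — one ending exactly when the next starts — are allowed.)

5

Sort by end time and greedily take each interval whose start is ≥ the last chosen end.
By end time: (0,1), (1,2), (2,4), (3,7), (8,10), (8,11), (8,12), (9,13), (17,18), (17,19).
Pick (0,1); next start ≥ 1 → (1,2); next start ≥ 2 → (2,4); next start ≥ 4 → (8,10); next start ≥ 10 → (17,18).
Selected 5 meetings.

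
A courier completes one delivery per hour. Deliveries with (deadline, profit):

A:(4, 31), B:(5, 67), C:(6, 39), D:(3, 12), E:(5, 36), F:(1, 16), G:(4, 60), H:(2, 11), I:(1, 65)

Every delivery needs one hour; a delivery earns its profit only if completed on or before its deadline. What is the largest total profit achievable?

298

Take jobs in profit order; each goes to the latest open slot no later than its deadline.
By profit: B(d5,67), I(d1,65), G(d4,60), C(d6,39), E(d5,36), A(d4,31), F(d1,16), D(d3,12), H(d2,11)
B→slot 5; I→slot 1; G→slot 4; C→slot 6; E→slot 3; A→slot 2; F skipped; D skipped; H skipped.
Profit = 65 + 31 + 36 + 60 + 67 + 39 = 298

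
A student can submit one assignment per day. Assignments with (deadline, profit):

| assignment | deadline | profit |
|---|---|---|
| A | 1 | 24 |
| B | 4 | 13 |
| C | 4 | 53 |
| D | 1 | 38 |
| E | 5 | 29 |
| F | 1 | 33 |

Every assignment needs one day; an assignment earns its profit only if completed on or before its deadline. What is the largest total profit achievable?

133

Sort by profit descending; place each in the latest free slot ≤ its deadline.
By profit: C(d4,53), D(d1,38), F(d1,33), E(d5,29), A(d1,24), B(d4,13)
C→slot 4; D→slot 1; F skipped; E→slot 5; A skipped; B→slot 3.
Profit = 38 + 13 + 53 + 29 = 133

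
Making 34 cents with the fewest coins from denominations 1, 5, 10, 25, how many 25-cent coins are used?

Use the largest denomination that fits, subtract, and repeat.
34 = 1×25 + 1×5 + 4×1
Count of 25: 1

1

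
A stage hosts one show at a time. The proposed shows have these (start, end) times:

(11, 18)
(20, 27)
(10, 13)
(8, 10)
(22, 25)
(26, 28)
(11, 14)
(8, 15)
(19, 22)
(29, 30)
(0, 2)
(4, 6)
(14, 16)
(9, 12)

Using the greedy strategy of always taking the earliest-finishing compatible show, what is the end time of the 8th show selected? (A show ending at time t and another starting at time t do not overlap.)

Sorted by end: (0,2)  (4,6)  (8,10)  (9,12)  (10,13)  (11,14)  (8,15)  (14,16)  (11,18)  (19,22)  (22,25)  (20,27)  (26,28)  (29,30)
take (0,2); take (4,6); take (8,10); skip (9,12); take (10,13); take (14,16); skip (11,18); take (19,22); take (22,25); skip (20,27); take (26,28); take (29,30).
Selected: (0,2) (4,6) (8,10) (10,13) (14,16) (19,22) (22,25) (26,28) (29,30)

28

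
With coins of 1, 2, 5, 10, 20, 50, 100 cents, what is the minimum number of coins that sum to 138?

6

Use the largest denomination that fits, subtract, and repeat.
138 = 1×100 + 1×20 + 1×10 + 1×5 + 1×2 + 1×1
Total coins = 1 + 1 + 1 + 1 + 1 + 1 = 6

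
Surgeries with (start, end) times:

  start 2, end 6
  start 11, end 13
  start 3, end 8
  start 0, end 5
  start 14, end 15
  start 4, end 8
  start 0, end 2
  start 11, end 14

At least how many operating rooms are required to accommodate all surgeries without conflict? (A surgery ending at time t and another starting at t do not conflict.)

4

Count concurrent intervals with a sweep; the peak is the room count.
Events (time:±→running): 0:+→1 0:+→2 2:-→1 2:+→2 3:+→3 4:+→4 … peak 4.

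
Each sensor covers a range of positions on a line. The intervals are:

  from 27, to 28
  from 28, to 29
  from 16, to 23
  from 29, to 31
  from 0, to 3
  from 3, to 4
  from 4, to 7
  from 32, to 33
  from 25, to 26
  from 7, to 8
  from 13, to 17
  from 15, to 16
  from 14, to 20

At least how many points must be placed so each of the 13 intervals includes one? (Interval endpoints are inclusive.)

By right end: [0,3]  [3,4]  [4,7]  [7,8]  [15,16]  [13,17]  [14,20]  [16,23]  [25,26]  [27,28]  [28,29]  [29,31]  [32,33]
[0,3] uncovered → point at 3; [4,7] uncovered → point at 7; [15,16] uncovered → point at 16; [25,26] uncovered → point at 26; [27,28] uncovered → point at 28; [29,31] uncovered → point at 31; [32,33] uncovered → point at 33.
Points: 3, 7, 16, 26, 28, 31, 33 (7 total).

7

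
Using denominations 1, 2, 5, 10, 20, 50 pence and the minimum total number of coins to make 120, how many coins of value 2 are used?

Use the largest denomination that fits, subtract, and repeat.
120 − 2×50→20 − 1×20→0
Count of 2: 0

0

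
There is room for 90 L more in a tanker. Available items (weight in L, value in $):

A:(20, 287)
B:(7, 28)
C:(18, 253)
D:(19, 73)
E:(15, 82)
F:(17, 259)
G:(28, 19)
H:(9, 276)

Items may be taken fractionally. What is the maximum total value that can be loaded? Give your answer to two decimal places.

Sort by value per unit weight and fill in that order.
Order: H (276/9=30.67) > F (259/17=15.24) > A (287/20=14.35) > C (253/18=14.06) > E (82/15=5.47) > B (28/7=4.00) > D (73/19=3.84) > G (19/28=0.68)
Fill: take H (9 @ 276) → take F (17 @ 259) → take A (20 @ 287) → take C (18 @ 253) → take E (15 @ 82) → take B (7 @ 28) → take 4/19 of D → 15.37; 90/90 used.
Total value = 1200.37

1200.37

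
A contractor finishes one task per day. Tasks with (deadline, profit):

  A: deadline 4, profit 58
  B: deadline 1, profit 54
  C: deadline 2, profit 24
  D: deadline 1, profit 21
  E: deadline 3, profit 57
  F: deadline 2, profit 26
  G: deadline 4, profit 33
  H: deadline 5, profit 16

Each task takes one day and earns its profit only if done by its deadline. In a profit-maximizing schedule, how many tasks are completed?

5

Sort by profit descending; place each in the latest free slot ≤ its deadline.
By profit: A(d4,58), E(d3,57), B(d1,54), G(d4,33), F(d2,26), C(d2,24), D(d1,21), H(d5,16)
A→slot 4; E→slot 3; B→slot 1; G→slot 2; F skipped; C skipped; D skipped; H→slot 5.
5 of 8 scheduled.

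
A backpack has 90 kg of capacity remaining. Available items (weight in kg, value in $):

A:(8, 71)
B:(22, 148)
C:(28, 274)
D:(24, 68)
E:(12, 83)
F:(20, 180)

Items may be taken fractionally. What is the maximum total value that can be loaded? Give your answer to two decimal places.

Sort by value per unit weight and fill in that order.
Ratios (sorted): C 9.79, F 9.00, A 8.88, E 6.92, B 6.73, D 2.83
take C (28 @ 274); take F (20 @ 180); take A (8 @ 71); take E (12 @ 83); take B (22 @ 148). Capacity used 90/90.
Total value = 756.00

756.00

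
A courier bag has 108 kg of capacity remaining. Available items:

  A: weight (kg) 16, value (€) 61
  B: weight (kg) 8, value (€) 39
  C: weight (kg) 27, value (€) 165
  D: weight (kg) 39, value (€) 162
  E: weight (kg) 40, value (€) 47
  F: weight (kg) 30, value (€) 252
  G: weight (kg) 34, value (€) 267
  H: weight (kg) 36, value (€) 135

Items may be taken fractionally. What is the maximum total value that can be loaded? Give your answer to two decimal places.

Sort by value per unit weight and fill in that order.
Ratios (sorted): F 8.40, G 7.85, C 6.11, B 4.88, D 4.15, A 3.81, H 3.75, E 1.18
take F (30 @ 252); take G (34 @ 267); take C (27 @ 165); take B (8 @ 39); take 9/39 of D → 37.38. Capacity used 108/108.
Total value = 760.38

760.38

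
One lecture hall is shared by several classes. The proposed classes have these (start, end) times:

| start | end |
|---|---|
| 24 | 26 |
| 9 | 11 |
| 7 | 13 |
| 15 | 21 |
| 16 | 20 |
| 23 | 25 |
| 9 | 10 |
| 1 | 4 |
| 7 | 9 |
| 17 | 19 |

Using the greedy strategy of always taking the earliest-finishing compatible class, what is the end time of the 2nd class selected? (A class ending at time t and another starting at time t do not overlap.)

9

Order by finish time; keep every interval that doesn't clash with the previous kept one.
Sorted by end: (1,4)  (7,9)  (9,10)  (9,11)  (7,13)  (17,19)  (16,20)  (15,21)  (23,25)  (24,26)
take (1,4); take (7,9); take (9,10); take (17,19); take (23,25); skip (24,26).
Selected: (1,4) (7,9) (9,10) (17,19) (23,25)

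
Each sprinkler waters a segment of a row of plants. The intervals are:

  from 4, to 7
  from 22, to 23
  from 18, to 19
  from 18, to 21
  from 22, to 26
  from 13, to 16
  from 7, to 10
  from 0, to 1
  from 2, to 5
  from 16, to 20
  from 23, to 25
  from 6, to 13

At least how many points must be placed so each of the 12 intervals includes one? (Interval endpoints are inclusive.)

6

By right end: [0,1]  [2,5]  [4,7]  [7,10]  [6,13]  [13,16]  [18,19]  [16,20]  [18,21]  [22,23]  [23,25]  [22,26]
[0,1] uncovered → point at 1; [2,5] uncovered → point at 5; [7,10] uncovered → point at 10; [13,16] uncovered → point at 16; [18,19] uncovered → point at 19; [22,23] uncovered → point at 23.
Points: 1, 5, 10, 16, 19, 23 (6 total).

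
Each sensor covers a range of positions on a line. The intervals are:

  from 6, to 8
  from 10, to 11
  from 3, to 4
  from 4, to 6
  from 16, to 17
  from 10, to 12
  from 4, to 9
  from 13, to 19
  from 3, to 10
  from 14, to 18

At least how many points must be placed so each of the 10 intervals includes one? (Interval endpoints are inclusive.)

4

Process intervals by earliest right end; each time one isn't hit yet, stab at its right endpoint.
Sorted: [3,4] [4,6] [6,8] [4,9] [3,10] [10,11] [10,12] [16,17] [14,18] [13,19]
{[3,4],[4,6]} hit by 4; {[6,8],[4,9],[3,10]} hit by 8; {[10,11],[10,12]} hit by 11; {[16,17],[14,18],[13,19]} hit by 17.
Points: 4, 8, 11, 17 (4 total).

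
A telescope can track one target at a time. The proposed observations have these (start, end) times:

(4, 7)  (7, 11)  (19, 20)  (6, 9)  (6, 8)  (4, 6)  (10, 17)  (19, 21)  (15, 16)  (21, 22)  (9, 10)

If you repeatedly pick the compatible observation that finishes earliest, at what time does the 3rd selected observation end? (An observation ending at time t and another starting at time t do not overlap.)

Sorted by end: (4,6)  (4,7)  (6,8)  (6,9)  (9,10)  (7,11)  (15,16)  (10,17)  (19,20)  (19,21)  (21,22)
take (4,6); skip (4,7); take (6,8); take (9,10); skip (7,11); take (15,16); take (19,20); take (21,22).
Selected: (4,6) (6,8) (9,10) (15,16) (19,20) (21,22)

10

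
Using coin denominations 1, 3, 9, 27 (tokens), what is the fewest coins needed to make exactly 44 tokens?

Use the largest denomination that fits, subtract, and repeat.
44 = 1×27 + 1×9 + 2×3 + 2×1
Total coins = 1 + 1 + 2 + 2 = 6

6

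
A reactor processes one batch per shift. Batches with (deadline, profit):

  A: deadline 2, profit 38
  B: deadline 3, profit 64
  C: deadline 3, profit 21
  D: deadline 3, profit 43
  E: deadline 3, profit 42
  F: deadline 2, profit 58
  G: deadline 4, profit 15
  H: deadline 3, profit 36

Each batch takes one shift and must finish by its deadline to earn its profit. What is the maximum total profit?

Profit order: B=64 F=58 D=43 E=42 A=38 H=36 C=21 G=15
Assign: B→slot 3, F→slot 2, D→slot 1, E skipped, A skipped, H skipped, C skipped, G→slot 4.
Slots: [1:D] [2:F] [3:B] [4:G]
Profit = 43 + 58 + 64 + 15 = 180

180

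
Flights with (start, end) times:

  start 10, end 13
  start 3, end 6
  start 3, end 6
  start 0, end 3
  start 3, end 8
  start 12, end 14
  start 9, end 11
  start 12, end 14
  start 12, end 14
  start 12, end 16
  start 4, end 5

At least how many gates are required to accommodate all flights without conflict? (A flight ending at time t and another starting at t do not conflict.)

Count concurrent intervals with a sweep; the peak is the room count.
starts: [0, 3, 3, 3, 4, 9, 10, 12, 12, 12, 12]
ends:   [3, 5, 6, 6, 8, 11, 13, 14, 14, 14, 16]
s0→1 e3→0 s3→1 s3→2 s3→3 s4→4 e5→3 e6→2 e6→1 e8→0 s9→1 s10→2 e11→1 s12→2 s12→3 s12→4 s12→5  — peak 5.

5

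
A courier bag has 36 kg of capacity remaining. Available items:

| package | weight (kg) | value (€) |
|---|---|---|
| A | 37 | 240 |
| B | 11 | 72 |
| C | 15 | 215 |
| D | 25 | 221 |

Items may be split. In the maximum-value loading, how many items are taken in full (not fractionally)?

Order: C (215/15=14.33) > D (221/25=8.84) > B (72/11=6.55) > A (240/37=6.49)
Fill: take C (15 @ 215) → take 21/25 of D → 185.64; 36/36 used.
1 item(s) taken whole; one partial (take 21/25 of D).

1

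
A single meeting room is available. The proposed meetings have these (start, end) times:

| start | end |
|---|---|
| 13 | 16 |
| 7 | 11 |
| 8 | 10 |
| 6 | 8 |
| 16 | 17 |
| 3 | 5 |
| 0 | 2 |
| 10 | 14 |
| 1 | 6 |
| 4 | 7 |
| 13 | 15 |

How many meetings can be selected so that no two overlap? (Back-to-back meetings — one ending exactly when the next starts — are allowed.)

Sorted by end: (0,2)  (3,5)  (1,6)  (4,7)  (6,8)  (8,10)  (7,11)  (10,14)  (13,15)  (13,16)  (16,17)
take (0,2); take (3,5); skip (1,6); take (6,8); take (8,10); take (10,14); skip (13,16); take (16,17).
Selected 6 meetings.

6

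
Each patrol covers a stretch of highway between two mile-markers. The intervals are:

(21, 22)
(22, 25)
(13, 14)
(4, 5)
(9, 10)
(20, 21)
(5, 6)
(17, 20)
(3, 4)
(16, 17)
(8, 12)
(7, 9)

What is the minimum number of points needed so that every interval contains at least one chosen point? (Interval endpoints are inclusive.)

7

Process intervals by earliest right end; each time one isn't hit yet, stab at its right endpoint.
By right end: [3,4]  [4,5]  [5,6]  [7,9]  [9,10]  [8,12]  [13,14]  [16,17]  [17,20]  [20,21]  [21,22]  [22,25]
[3,4] uncovered → point at 4; [5,6] uncovered → point at 6; [7,9] uncovered → point at 9; [13,14] uncovered → point at 14; [16,17] uncovered → point at 17; [20,21] uncovered → point at 21; [22,25] uncovered → point at 25.
Points: 4, 6, 9, 14, 17, 21, 25 (7 total).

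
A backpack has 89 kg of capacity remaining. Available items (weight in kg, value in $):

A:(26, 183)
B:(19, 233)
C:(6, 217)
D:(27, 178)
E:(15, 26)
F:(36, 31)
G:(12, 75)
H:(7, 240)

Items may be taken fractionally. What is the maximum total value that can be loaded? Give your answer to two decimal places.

Greedy by value/weight ratio, highest first.
Ratios (sorted): C 36.17, H 34.29, B 12.26, A 7.04, D 6.59, G 6.25, E 1.73, F 0.86
take C (6 @ 217); take H (7 @ 240); take B (19 @ 233); take A (26 @ 183); take D (27 @ 178); take 4/12 of G → 25.00. Capacity used 89/89.
Total value = 1076.00

1076.00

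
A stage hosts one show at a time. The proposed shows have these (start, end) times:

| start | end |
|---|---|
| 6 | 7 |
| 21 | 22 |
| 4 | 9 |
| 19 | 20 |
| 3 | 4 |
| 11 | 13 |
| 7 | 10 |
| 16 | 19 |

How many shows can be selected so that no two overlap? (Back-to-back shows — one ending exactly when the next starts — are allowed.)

Sorted by end: (3,4)  (6,7)  (4,9)  (7,10)  (11,13)  (16,19)  (19,20)  (21,22)
take (3,4); take (6,7); skip (4,9); take (7,10); take (11,13); take (16,19); take (19,20); take (21,22).
Selected 7 shows.

7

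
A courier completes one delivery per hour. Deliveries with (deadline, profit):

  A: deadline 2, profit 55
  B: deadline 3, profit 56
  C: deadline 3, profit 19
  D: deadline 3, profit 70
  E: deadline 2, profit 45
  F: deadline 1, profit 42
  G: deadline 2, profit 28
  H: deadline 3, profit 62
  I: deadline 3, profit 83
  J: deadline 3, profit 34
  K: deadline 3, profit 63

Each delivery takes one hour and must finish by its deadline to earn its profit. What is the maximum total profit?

216

Profit order: I=83 D=70 K=63 H=62 B=56 A=55 E=45 F=42 J=34 G=28 C=19
Assign: I→slot 3, D→slot 2, K→slot 1, H skipped, B skipped, A skipped, E skipped, F skipped, J skipped, G skipped, C skipped.
Slots: [1:K] [2:D] [3:I]
Profit = 63 + 70 + 83 = 216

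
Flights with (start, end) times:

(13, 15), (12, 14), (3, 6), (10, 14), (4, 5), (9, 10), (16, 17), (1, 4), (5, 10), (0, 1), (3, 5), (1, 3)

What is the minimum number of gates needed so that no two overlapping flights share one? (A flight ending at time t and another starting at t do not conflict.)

3

The answer is the maximum number of intervals overlapping at any instant.
starts: [0, 1, 1, 3, 3, 4, 5, 9, 10, 12, 13, 16]
ends:   [1, 3, 4, 5, 5, 6, 10, 10, 14, 14, 15, 17]
s0→1 e1→0 s1→1 s1→2 e3→1 s3→2 s3→3  — peak 3.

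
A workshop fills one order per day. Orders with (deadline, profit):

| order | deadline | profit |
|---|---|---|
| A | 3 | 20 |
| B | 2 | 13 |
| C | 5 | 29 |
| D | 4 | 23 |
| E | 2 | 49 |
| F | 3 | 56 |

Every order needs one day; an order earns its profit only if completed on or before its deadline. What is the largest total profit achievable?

Take jobs in profit order; each goes to the latest open slot no later than its deadline.
By profit: F(d3,56), E(d2,49), C(d5,29), D(d4,23), A(d3,20), B(d2,13)
F→slot 3; E→slot 2; C→slot 5; D→slot 4; A→slot 1; B skipped.
Profit = 20 + 49 + 56 + 23 + 29 = 177

177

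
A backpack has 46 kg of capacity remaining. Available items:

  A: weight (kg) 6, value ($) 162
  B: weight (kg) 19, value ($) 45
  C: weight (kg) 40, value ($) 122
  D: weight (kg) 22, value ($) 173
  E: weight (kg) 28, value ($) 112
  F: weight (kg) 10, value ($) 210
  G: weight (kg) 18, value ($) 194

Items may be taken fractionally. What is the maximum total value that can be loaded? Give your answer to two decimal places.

660.36

Greedy by value/weight ratio, highest first.
Order: A (162/6=27.00) > F (210/10=21.00) > G (194/18=10.78) > D (173/22=7.86) > E (112/28=4.00) > C (122/40=3.05) > B (45/19=2.37)
Fill: take A (6 @ 162) → take F (10 @ 210) → take G (18 @ 194) → take 12/22 of D → 94.36; 46/46 used.
Total value = 660.36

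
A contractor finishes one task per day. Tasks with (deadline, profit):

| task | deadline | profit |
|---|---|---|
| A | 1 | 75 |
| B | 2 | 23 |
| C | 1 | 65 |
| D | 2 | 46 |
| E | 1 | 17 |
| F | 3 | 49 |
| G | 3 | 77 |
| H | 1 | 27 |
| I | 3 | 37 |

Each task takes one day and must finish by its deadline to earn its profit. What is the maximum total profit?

Sort by profit descending; place each in the latest free slot ≤ its deadline.
By profit: G(d3,77), A(d1,75), C(d1,65), F(d3,49), D(d2,46), I(d3,37), H(d1,27), B(d2,23), E(d1,17)
G→slot 3; A→slot 1; C skipped; F→slot 2; D skipped; I skipped; H skipped; B skipped; E skipped.
Profit = 75 + 49 + 77 = 201

201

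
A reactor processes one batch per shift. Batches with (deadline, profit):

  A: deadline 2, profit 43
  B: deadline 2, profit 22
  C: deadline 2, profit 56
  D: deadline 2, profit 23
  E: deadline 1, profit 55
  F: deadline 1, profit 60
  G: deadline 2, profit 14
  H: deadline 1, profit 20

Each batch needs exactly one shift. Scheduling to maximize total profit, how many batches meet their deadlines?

2

By profit: F(d1,60), C(d2,56), E(d1,55), A(d2,43), D(d2,23), B(d2,22), H(d1,20), G(d2,14)
F→slot 1; C→slot 2; E skipped; A skipped; D skipped; B skipped; H skipped; G skipped.
2 of 8 scheduled.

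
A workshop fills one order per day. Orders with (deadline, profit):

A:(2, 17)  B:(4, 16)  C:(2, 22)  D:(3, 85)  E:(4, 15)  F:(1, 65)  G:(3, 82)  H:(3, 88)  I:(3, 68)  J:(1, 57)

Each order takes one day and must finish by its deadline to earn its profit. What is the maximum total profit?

271

By profit: H(d3,88), D(d3,85), G(d3,82), I(d3,68), F(d1,65), J(d1,57), C(d2,22), A(d2,17), B(d4,16), E(d4,15)
H→slot 3; D→slot 2; G→slot 1; I skipped; F skipped; J skipped; C skipped; A skipped; B→slot 4; E skipped.
Profit = 82 + 85 + 88 + 16 = 271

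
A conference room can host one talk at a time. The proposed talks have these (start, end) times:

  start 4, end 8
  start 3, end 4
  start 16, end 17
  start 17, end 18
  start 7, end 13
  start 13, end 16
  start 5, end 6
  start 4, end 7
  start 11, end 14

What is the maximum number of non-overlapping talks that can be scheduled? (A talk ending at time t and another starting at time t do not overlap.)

6

Sort by end time and greedily take each interval whose start is ≥ the last chosen end.
By end time: (3,4), (5,6), (4,7), (4,8), (7,13), (11,14), (13,16), (16,17), (17,18).
Pick (3,4); next start ≥ 4 → (5,6); next start ≥ 6 → (7,13); next start ≥ 13 → (13,16); next start ≥ 16 → (16,17); next start ≥ 17 → (17,18).
Selected 6 talks.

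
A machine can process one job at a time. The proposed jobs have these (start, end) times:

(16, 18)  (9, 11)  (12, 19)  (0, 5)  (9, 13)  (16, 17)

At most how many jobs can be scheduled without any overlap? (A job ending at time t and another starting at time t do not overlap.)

3

Order by finish time; keep every interval that doesn't clash with the previous kept one.
Sorted by end: (0,5)  (9,11)  (9,13)  (16,17)  (16,18)  (12,19)
take (0,5); take (9,11); skip (9,13); take (16,17).
Selected 3 jobs.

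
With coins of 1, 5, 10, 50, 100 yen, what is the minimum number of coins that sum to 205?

205 − 2×100→5 − 1×5→0
Total coins = 2 + 1 = 3

3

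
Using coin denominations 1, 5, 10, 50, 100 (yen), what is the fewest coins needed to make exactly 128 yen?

7

Use the largest denomination that fits, subtract, and repeat.
128 − 1×100→28 − 2×10→8 − 1×5→3 − 3×1→0
Total coins = 1 + 2 + 1 + 3 = 7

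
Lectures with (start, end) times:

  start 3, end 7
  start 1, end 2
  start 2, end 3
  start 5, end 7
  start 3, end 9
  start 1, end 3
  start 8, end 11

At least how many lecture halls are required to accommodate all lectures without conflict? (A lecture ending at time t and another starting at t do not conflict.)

Count concurrent intervals with a sweep; the peak is the room count.
starts: [1, 1, 2, 3, 3, 5, 8]
ends:   [2, 3, 3, 7, 7, 9, 11]
s1→1 s1→2 e2→1 s2→2 e3→1 e3→0 s3→1 s3→2 s5→3  — peak 3.

3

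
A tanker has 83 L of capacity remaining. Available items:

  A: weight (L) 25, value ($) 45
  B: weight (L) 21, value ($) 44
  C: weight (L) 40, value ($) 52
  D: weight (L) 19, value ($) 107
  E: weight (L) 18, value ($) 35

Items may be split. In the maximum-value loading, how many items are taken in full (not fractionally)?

Sort by value per unit weight and fill in that order.
Order: D (107/19=5.63) > B (44/21=2.10) > E (35/18=1.94) > A (45/25=1.80) > C (52/40=1.30)
Fill: take D (19 @ 107) → take B (21 @ 44) → take E (18 @ 35) → take A (25 @ 45); 83/83 used.
4 item(s) taken whole.

4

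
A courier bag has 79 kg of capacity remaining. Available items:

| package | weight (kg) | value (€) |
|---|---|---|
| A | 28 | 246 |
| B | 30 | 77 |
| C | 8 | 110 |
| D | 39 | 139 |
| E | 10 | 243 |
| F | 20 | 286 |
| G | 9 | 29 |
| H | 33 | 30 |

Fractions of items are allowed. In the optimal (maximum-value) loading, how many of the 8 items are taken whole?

Greedy by value/weight ratio, highest first.
Ratios (sorted): E 24.30, F 14.30, C 13.75, A 8.79, D 3.56, G 3.22, B 2.57, H 0.91
take E (10 @ 243); take F (20 @ 286); take C (8 @ 110); take A (28 @ 246); take 13/39 of D → 46.33. Capacity used 79/79.
4 item(s) taken whole; one partial (take 13/39 of D).

4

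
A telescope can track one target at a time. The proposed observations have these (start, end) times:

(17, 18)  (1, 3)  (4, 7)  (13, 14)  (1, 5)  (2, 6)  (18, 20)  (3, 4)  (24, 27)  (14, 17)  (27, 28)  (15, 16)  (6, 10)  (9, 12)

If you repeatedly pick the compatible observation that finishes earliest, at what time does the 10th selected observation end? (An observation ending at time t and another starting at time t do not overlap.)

28

Order by finish time; keep every interval that doesn't clash with the previous kept one.
Sorted by end: (1,3)  (3,4)  (1,5)  (2,6)  (4,7)  (6,10)  (9,12)  (13,14)  (15,16)  (14,17)  (17,18)  (18,20)  (24,27)  (27,28)
take (1,3); take (3,4); skip (2,6); take (4,7); take (9,12); take (13,14); take (15,16); take (17,18); take (18,20); take (24,27); take (27,28).
Selected: (1,3) (3,4) (4,7) (9,12) (13,14) (15,16) (17,18) (18,20) (24,27) (27,28)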